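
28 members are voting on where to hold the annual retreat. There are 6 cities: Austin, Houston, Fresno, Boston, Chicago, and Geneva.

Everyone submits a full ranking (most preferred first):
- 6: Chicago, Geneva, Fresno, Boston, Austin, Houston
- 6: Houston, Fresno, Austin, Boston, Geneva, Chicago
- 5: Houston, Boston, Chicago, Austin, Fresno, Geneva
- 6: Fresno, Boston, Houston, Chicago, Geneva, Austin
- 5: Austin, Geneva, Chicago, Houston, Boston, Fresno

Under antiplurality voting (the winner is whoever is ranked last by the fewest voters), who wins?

Boston

Last-place votes: Austin 6, Houston 6, Fresno 5, Boston 0, Chicago 6, Geneva 5.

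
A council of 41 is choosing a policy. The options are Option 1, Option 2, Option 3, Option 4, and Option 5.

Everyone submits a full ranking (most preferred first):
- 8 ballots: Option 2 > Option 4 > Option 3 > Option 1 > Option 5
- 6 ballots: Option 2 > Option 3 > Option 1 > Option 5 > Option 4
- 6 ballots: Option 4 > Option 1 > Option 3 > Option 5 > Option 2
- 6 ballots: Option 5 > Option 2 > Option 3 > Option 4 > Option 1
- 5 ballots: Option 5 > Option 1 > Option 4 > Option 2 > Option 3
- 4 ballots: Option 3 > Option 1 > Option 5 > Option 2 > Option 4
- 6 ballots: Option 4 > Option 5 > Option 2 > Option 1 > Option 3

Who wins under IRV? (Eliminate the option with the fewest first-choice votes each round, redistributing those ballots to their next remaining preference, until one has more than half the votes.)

Option 5

Round 1: Option 1 0, Option 2 14, Option 3 4, Option 4 12, Option 5 11. Option 1 eliminated.
Round 2: Option 2 14, Option 3 4, Option 4 12, Option 5 11. Option 3 eliminated.
Round 3: Option 2 14, Option 4 12, Option 5 15. Option 4 eliminated.
Round 4: Option 2 14, Option 5 27. Option 5 has a majority (≥21).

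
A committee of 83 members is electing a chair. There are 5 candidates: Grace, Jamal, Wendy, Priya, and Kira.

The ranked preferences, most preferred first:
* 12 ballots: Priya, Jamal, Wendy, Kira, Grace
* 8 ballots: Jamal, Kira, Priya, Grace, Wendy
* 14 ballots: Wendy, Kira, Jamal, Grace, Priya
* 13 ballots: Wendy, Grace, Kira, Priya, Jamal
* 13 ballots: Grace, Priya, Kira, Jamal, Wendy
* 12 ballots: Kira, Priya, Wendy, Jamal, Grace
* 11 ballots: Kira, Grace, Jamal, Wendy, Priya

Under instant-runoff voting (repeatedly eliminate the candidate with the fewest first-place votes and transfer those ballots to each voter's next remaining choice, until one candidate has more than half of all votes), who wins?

Round 1: Grace 13, Jamal 8, Wendy 27, Priya 12, Kira 23. Jamal eliminated.
Round 2: Grace 13, Wendy 27, Priya 12, Kira 31. Priya eliminated.
Round 3: Grace 13, Wendy 39, Kira 31. Grace eliminated.
Round 4: Wendy 39, Kira 44. Kira has a majority (≥42).

Kira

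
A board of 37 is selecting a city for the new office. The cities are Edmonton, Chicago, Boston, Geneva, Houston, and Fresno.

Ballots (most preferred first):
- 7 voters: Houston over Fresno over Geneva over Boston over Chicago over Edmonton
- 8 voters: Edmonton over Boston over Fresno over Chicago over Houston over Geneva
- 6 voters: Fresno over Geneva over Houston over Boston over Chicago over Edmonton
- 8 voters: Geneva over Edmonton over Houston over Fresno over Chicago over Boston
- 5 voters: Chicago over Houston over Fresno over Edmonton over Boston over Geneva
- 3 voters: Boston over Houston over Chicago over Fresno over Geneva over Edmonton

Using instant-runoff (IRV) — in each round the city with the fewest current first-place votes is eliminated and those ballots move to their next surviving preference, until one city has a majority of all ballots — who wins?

Round 1: Edmonton 8, Chicago 5, Boston 3, Geneva 8, Houston 7, Fresno 6. Boston eliminated.
Round 2: Edmonton 8, Chicago 5, Geneva 8, Houston 10, Fresno 6. Chicago eliminated.
Round 3: Edmonton 8, Geneva 8, Houston 15, Fresno 6. Fresno eliminated.
Round 4: Edmonton 8, Geneva 14, Houston 15. Edmonton eliminated.
Round 5: Geneva 14, Houston 23. Houston has a majority (≥19).

Houston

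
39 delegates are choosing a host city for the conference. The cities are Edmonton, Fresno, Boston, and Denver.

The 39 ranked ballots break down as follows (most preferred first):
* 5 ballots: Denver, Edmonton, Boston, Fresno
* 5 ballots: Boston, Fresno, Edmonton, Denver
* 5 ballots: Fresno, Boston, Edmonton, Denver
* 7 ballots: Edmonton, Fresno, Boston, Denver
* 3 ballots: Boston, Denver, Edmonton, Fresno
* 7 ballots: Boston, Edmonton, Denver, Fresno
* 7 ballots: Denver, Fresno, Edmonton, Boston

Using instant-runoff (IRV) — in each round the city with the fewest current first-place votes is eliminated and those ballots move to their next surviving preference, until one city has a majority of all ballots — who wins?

Boston

Round 1: Edmonton 7, Fresno 5, Boston 15, Denver 12. Fresno eliminated.
Round 2: Edmonton 7, Boston 20, Denver 12. Boston has a majority (≥20).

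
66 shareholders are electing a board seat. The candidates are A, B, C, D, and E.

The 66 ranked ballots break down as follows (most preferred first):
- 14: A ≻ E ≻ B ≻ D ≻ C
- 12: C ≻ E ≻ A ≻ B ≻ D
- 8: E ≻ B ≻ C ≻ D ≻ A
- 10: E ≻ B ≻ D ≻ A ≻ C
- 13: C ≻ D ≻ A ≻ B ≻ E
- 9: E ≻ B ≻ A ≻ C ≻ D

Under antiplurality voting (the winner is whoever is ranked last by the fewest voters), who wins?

Last-place votes: A 8, B 0, C 24, D 21, E 13.

B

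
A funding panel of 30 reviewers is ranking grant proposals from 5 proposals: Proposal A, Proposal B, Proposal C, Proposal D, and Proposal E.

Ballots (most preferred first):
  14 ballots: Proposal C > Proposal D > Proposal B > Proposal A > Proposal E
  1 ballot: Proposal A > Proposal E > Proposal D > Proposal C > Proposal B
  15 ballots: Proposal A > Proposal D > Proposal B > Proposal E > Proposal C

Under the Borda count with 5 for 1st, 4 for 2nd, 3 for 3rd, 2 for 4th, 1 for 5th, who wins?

Proposal D

Proposal A: 14×2 + 1×5 + 15×5 = 108
Proposal B: 14×3 + 1×1 + 15×3 = 88
Proposal C: 14×5 + 1×2 + 15×1 = 87
Proposal D: 14×4 + 1×3 + 15×4 = 119
Proposal E: 14×1 + 1×4 + 15×2 = 48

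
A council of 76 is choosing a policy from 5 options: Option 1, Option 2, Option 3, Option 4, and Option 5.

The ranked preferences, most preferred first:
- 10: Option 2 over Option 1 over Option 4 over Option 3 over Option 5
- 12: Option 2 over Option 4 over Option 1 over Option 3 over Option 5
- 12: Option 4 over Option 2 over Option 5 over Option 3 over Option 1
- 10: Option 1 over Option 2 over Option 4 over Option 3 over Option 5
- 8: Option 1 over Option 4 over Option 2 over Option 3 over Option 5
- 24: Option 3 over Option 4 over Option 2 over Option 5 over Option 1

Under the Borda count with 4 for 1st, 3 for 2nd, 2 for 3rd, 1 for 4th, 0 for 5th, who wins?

Option 4

Option 1: 10×3 + 12×2 + 12×0 + 10×4 + 8×4 + 24×0 = 126
Option 2: 10×4 + 12×4 + 12×3 + 10×3 + 8×2 + 24×2 = 218
Option 3: 10×1 + 12×1 + 12×1 + 10×1 + 8×1 + 24×4 = 148
Option 4: 10×2 + 12×3 + 12×4 + 10×2 + 8×3 + 24×3 = 220
Option 5: 10×0 + 12×0 + 12×2 + 10×0 + 8×0 + 24×1 = 48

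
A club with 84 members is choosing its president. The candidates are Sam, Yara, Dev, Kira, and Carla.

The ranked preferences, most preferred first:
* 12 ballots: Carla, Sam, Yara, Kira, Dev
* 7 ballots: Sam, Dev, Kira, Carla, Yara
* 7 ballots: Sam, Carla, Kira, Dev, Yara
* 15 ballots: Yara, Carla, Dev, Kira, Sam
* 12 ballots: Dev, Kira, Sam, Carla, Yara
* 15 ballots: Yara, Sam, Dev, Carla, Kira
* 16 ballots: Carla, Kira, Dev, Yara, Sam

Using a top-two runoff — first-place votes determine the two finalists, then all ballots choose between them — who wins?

Round 1 first-place votes: Sam 14, Yara 30, Dev 12, Kira 0, Carla 28. Yara and Carla advance.
Runoff: Yara is ranked above Carla on 30 ballots, Carla above Yara on 54.

Carla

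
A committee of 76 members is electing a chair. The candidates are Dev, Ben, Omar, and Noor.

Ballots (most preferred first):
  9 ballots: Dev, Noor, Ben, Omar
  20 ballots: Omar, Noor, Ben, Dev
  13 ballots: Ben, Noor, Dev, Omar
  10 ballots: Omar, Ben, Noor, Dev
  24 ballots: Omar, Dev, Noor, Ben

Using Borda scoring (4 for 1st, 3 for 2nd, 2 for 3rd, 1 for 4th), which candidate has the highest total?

Omar

Dev: 9×4 + 20×1 + 13×2 + 10×1 + 24×3 = 164
Ben: 9×2 + 20×2 + 13×4 + 10×3 + 24×1 = 164
Omar: 9×1 + 20×4 + 13×1 + 10×4 + 24×4 = 238
Noor: 9×3 + 20×3 + 13×3 + 10×2 + 24×2 = 194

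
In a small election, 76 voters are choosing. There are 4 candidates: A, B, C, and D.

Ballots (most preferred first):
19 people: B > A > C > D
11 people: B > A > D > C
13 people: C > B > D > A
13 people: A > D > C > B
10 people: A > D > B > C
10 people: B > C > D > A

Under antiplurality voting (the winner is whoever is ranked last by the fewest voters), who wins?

B

Last-place votes: A 23, B 13, C 21, D 19.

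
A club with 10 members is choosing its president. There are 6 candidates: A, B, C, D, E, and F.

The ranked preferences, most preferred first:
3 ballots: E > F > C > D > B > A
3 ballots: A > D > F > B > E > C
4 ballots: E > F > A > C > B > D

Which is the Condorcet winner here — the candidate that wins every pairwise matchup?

E vs A: 7–3
E vs B: 7–3
E vs C: 10–0
E vs D: 7–3
E vs F: 7–3
E beats every other candidate.

E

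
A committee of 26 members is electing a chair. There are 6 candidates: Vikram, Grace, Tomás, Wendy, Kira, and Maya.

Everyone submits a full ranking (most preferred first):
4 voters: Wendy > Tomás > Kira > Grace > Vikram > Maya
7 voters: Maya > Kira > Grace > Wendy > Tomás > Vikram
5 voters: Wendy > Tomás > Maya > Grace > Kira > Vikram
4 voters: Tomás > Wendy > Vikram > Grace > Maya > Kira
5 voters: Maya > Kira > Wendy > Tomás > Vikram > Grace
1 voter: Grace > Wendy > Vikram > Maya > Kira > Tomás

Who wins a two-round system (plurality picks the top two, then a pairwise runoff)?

Wendy

Round 1 first-place votes: Vikram 0, Grace 1, Tomás 4, Wendy 9, Kira 0, Maya 12. Maya and Wendy advance.
Runoff: Maya is ranked above Wendy on 12 ballots, Wendy above Maya on 14.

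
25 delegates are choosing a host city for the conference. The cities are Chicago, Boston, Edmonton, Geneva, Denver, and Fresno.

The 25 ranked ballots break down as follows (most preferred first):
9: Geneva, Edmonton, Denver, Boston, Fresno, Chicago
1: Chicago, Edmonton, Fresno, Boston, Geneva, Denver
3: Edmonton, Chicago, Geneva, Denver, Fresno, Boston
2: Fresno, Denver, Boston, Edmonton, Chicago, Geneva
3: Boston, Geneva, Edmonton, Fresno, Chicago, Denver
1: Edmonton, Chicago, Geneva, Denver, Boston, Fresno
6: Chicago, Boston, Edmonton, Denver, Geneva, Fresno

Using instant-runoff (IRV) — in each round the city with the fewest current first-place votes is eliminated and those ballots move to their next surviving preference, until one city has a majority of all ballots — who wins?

Round 1: Chicago 7, Boston 3, Edmonton 4, Geneva 9, Denver 0, Fresno 2. Denver eliminated.
Round 2: Chicago 7, Boston 3, Edmonton 4, Geneva 9, Fresno 2. Fresno eliminated.
Round 3: Chicago 7, Boston 5, Edmonton 4, Geneva 9. Edmonton eliminated.
Round 4: Chicago 11, Boston 5, Geneva 9. Boston eliminated.
Round 5: Chicago 13, Geneva 12. Chicago has a majority (≥13).

Chicago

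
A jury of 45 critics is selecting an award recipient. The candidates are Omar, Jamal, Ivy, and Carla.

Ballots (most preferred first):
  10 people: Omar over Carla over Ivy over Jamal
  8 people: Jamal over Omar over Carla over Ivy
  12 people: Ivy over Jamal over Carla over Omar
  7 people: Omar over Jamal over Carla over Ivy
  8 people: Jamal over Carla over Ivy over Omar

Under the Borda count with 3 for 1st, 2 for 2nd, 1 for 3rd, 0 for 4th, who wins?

Omar: 10×3 + 8×2 + 12×0 + 7×3 + 8×0 = 67
Jamal: 10×0 + 8×3 + 12×2 + 7×2 + 8×3 = 86
Ivy: 10×1 + 8×0 + 12×3 + 7×0 + 8×1 = 54
Carla: 10×2 + 8×1 + 12×1 + 7×1 + 8×2 = 63

Jamal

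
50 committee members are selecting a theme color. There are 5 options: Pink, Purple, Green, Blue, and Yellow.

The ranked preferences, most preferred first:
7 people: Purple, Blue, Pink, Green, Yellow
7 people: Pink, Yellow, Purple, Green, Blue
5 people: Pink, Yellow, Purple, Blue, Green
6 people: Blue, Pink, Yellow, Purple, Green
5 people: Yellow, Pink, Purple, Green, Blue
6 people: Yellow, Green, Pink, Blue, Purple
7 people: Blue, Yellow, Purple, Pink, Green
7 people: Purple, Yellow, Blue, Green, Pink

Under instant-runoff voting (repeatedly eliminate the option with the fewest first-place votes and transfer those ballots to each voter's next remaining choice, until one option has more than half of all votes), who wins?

Round 1: Pink 12, Purple 14, Green 0, Blue 13, Yellow 11. Green eliminated.
Round 2: Pink 12, Purple 14, Blue 13, Yellow 11. Yellow eliminated.
Round 3: Pink 23, Purple 14, Blue 13. Blue eliminated.
Round 4: Pink 29, Purple 21. Pink has a majority (≥26).

Pink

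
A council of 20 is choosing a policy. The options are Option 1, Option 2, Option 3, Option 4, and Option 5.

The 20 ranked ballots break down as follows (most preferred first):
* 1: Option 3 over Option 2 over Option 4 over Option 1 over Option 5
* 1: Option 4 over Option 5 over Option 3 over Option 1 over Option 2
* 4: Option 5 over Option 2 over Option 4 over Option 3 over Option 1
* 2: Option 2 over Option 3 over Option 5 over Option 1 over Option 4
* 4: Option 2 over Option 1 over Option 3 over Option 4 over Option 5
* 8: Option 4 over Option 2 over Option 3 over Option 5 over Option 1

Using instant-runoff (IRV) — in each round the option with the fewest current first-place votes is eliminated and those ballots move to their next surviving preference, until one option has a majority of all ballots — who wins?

Round 1: Option 1 0, Option 2 6, Option 3 1, Option 4 9, Option 5 4. Option 1 eliminated.
Round 2: Option 2 6, Option 3 1, Option 4 9, Option 5 4. Option 3 eliminated.
Round 3: Option 2 7, Option 4 9, Option 5 4. Option 5 eliminated.
Round 4: Option 2 11, Option 4 9. Option 2 has a majority (≥11).

Option 2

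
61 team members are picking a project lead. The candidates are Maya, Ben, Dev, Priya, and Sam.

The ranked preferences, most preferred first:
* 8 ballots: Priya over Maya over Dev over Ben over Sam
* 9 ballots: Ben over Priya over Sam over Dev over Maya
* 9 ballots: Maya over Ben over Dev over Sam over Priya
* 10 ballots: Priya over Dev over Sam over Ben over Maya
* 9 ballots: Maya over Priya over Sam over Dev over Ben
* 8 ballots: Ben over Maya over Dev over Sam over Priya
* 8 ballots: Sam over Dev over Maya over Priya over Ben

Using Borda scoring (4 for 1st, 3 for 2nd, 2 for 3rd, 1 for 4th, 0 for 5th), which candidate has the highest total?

Maya: 8×3 + 9×0 + 9×4 + 10×0 + 9×4 + 8×3 + 8×2 = 136
Ben: 8×1 + 9×4 + 9×3 + 10×1 + 9×0 + 8×4 + 8×0 = 113
Dev: 8×2 + 9×1 + 9×2 + 10×3 + 9×1 + 8×2 + 8×3 = 122
Priya: 8×4 + 9×3 + 9×0 + 10×4 + 9×3 + 8×0 + 8×1 = 134
Sam: 8×0 + 9×2 + 9×1 + 10×2 + 9×2 + 8×1 + 8×4 = 105

Maya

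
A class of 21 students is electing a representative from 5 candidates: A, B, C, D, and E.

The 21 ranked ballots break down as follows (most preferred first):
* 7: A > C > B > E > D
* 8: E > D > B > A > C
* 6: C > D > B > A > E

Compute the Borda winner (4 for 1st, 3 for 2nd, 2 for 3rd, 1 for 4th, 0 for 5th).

A: 7×4 + 8×1 + 6×1 = 42
B: 7×2 + 8×2 + 6×2 = 42
C: 7×3 + 8×0 + 6×4 = 45
D: 7×0 + 8×3 + 6×3 = 42
E: 7×1 + 8×4 + 6×0 = 39

C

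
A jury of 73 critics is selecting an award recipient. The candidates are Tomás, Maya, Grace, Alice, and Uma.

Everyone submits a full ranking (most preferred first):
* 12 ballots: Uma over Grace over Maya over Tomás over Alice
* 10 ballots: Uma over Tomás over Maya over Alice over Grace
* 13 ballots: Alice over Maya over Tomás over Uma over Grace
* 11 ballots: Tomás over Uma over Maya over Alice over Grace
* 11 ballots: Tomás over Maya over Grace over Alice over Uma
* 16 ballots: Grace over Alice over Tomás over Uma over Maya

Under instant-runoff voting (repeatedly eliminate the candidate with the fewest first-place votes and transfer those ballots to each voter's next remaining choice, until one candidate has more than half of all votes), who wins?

Tomás

Round 1: Tomás 22, Maya 0, Grace 16, Alice 13, Uma 22. Maya eliminated.
Round 2: Tomás 22, Grace 16, Alice 13, Uma 22. Alice eliminated.
Round 3: Tomás 35, Grace 16, Uma 22. Grace eliminated.
Round 4: Tomás 51, Uma 22. Tomás has a majority (≥37).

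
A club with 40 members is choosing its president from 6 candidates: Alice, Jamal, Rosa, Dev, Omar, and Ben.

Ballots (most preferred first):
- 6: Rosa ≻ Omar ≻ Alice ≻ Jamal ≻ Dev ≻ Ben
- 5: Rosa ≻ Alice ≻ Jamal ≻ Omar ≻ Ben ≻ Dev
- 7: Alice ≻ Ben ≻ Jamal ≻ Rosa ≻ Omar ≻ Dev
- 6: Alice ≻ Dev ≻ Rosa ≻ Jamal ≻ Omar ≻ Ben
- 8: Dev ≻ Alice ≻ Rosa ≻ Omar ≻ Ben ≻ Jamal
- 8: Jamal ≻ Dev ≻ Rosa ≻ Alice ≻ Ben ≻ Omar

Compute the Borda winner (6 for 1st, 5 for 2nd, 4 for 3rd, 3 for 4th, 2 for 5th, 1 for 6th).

Alice: 6×4 + 5×5 + 7×6 + 6×6 + 8×5 + 8×3 = 191
Jamal: 6×3 + 5×4 + 7×4 + 6×3 + 8×1 + 8×6 = 140
Rosa: 6×6 + 5×6 + 7×3 + 6×4 + 8×4 + 8×4 = 175
Dev: 6×2 + 5×1 + 7×1 + 6×5 + 8×6 + 8×5 = 142
Omar: 6×5 + 5×3 + 7×2 + 6×2 + 8×3 + 8×1 = 103
Ben: 6×1 + 5×2 + 7×5 + 6×1 + 8×2 + 8×2 = 89

Alice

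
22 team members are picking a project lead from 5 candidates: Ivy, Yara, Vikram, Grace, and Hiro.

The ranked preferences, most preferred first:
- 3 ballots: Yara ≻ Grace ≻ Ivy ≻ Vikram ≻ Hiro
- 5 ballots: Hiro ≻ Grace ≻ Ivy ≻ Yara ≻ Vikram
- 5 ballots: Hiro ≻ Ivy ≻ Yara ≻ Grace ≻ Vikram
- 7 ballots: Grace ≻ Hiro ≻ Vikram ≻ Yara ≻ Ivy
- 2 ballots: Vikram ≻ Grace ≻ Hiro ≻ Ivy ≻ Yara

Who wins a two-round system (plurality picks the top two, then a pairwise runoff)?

Grace

Round 1 first-place votes: Ivy 0, Yara 3, Vikram 2, Grace 7, Hiro 10. Hiro and Grace advance.
Runoff: Hiro is ranked above Grace on 10 ballots, Grace above Hiro on 12.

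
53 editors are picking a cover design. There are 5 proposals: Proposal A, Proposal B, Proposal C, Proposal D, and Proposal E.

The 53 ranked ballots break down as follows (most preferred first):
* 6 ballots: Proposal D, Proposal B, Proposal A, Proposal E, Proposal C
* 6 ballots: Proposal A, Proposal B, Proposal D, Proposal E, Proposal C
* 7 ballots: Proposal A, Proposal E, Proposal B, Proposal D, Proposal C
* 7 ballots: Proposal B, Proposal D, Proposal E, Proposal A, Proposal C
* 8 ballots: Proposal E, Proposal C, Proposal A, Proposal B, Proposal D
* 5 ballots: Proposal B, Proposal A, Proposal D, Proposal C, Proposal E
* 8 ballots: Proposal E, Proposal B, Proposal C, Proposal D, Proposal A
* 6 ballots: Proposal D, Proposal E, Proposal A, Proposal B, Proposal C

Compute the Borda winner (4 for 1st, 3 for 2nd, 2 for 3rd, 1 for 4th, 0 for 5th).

Proposal A: 6×2 + 6×4 + 7×4 + 7×1 + 8×2 + 5×3 + 8×0 + 6×2 = 114
Proposal B: 6×3 + 6×3 + 7×2 + 7×4 + 8×1 + 5×4 + 8×3 + 6×1 = 136
Proposal C: 6×0 + 6×0 + 7×0 + 7×0 + 8×3 + 5×1 + 8×2 + 6×0 = 45
Proposal D: 6×4 + 6×2 + 7×1 + 7×3 + 8×0 + 5×2 + 8×1 + 6×4 = 106
Proposal E: 6×1 + 6×1 + 7×3 + 7×2 + 8×4 + 5×0 + 8×4 + 6×3 = 129

Proposal B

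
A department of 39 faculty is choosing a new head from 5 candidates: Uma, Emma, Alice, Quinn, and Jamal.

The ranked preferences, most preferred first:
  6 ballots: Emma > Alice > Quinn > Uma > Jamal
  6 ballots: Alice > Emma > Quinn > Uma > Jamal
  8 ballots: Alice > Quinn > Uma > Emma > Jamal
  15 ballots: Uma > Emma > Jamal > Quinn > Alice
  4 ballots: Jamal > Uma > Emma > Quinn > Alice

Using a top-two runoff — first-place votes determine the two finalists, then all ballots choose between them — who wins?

Alice

Round 1 first-place votes: Uma 15, Emma 6, Alice 14, Quinn 0, Jamal 4. Uma and Alice advance.
Runoff: Uma is ranked above Alice on 19 ballots, Alice above Uma on 20.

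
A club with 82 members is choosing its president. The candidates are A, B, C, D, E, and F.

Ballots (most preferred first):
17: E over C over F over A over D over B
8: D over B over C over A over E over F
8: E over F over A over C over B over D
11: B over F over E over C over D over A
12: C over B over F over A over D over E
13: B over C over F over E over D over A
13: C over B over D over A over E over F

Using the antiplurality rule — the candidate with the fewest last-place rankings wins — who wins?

Last-place votes: A 24, B 17, C 0, D 8, E 12, F 21.

C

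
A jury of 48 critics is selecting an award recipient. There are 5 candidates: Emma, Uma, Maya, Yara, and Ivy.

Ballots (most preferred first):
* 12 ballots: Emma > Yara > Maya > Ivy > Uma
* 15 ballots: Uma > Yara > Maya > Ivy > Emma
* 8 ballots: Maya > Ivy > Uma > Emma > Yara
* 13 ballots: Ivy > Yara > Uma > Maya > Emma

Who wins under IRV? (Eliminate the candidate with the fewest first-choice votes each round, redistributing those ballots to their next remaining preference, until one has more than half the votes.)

Round 1: Emma 12, Uma 15, Maya 8, Yara 0, Ivy 13. Yara eliminated.
Round 2: Emma 12, Uma 15, Maya 8, Ivy 13. Maya eliminated.
Round 3: Emma 12, Uma 15, Ivy 21. Emma eliminated.
Round 4: Uma 15, Ivy 33. Ivy has a majority (≥25).

Ivy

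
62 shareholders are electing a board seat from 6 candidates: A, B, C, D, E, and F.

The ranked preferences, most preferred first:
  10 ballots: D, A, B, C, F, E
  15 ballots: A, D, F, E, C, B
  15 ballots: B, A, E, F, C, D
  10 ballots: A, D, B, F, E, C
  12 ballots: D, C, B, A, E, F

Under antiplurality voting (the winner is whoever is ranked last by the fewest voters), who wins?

Last-place votes: A 0, B 15, C 10, D 15, E 10, F 12.

A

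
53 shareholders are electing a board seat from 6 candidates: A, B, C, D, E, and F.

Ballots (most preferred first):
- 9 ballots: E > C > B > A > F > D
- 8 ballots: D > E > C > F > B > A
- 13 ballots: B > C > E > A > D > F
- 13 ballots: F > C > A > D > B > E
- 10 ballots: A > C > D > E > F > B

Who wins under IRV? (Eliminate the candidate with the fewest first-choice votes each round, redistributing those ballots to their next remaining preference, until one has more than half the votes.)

E

Round 1: A 10, B 13, C 0, D 8, E 9, F 13. C eliminated.
Round 2: A 10, B 13, D 8, E 9, F 13. D eliminated.
Round 3: A 10, B 13, E 17, F 13. A eliminated.
Round 4: B 13, E 27, F 13. E has a majority (≥27).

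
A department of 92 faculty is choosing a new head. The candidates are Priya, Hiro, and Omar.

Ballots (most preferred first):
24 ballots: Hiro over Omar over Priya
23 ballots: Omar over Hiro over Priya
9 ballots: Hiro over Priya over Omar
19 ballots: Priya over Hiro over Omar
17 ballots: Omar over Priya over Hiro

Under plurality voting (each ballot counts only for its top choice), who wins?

Omar

First-place votes: Priya 19, Hiro 33, Omar 40.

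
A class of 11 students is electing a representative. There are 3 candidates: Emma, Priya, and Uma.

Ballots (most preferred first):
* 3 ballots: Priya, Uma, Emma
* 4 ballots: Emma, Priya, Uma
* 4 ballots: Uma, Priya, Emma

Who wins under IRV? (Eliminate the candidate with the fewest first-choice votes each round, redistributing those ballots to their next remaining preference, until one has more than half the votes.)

Round 1: Emma 4, Priya 3, Uma 4. Priya eliminated.
Round 2: Emma 4, Uma 7. Uma has a majority (≥6).

Uma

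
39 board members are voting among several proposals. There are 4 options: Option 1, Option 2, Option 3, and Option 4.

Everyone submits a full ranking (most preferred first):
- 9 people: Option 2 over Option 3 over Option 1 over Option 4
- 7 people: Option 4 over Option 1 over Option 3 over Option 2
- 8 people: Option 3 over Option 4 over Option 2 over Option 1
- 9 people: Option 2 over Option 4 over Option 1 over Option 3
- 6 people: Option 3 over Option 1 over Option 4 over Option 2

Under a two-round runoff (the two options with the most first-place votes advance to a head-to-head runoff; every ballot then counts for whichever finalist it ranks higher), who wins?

Round 1 first-place votes: Option 1 0, Option 2 18, Option 3 14, Option 4 7. Option 2 and Option 3 advance.
Runoff: Option 2 is ranked above Option 3 on 18 ballots, Option 3 above Option 2 on 21.

Option 3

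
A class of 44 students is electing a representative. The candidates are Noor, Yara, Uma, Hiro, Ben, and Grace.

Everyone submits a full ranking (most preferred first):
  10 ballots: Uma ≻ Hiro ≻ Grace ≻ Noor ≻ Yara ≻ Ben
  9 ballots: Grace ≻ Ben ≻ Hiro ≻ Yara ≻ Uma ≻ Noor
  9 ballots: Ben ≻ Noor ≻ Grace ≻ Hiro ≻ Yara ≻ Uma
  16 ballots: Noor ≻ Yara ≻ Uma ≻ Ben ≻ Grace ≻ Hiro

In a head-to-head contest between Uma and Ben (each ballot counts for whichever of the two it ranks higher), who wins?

Uma is ranked above Ben on 26 ballots; Ben above Uma on 18.

Uma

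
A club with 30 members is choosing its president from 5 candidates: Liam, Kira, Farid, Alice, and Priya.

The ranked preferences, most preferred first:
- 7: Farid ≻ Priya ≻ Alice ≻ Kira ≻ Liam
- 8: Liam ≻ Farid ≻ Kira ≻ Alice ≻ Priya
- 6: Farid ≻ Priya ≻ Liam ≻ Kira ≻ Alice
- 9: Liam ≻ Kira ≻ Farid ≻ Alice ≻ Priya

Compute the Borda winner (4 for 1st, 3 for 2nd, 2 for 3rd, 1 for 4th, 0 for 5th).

Farid

Liam: 7×0 + 8×4 + 6×2 + 9×4 = 80
Kira: 7×1 + 8×2 + 6×1 + 9×3 = 56
Farid: 7×4 + 8×3 + 6×4 + 9×2 = 94
Alice: 7×2 + 8×1 + 6×0 + 9×1 = 31
Priya: 7×3 + 8×0 + 6×3 + 9×0 = 39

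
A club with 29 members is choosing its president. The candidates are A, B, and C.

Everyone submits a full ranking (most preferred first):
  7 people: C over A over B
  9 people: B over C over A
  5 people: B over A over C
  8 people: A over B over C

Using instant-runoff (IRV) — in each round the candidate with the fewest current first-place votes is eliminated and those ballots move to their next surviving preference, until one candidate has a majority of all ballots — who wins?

Round 1: A 8, B 14, C 7. C eliminated.
Round 2: A 15, B 14. A has a majority (≥15).

A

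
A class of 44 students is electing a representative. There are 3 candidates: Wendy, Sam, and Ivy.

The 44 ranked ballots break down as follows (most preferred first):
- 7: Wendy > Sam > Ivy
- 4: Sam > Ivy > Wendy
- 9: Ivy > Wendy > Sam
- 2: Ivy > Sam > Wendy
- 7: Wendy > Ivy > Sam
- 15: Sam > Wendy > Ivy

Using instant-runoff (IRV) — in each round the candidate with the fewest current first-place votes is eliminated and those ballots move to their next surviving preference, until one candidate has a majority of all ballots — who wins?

Round 1: Wendy 14, Sam 19, Ivy 11. Ivy eliminated.
Round 2: Wendy 23, Sam 21. Wendy has a majority (≥23).

Wendy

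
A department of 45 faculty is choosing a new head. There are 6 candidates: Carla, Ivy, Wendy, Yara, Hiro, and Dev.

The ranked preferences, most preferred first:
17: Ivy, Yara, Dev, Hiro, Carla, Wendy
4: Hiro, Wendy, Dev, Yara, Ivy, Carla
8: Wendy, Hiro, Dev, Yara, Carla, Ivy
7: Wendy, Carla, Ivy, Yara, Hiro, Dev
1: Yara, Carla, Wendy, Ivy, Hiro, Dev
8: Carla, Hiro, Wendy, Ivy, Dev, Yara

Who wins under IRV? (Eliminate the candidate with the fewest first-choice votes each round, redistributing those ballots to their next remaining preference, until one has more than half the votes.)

Round 1: Carla 8, Ivy 17, Wendy 15, Yara 1, Hiro 4, Dev 0. Dev eliminated.
Round 2: Carla 8, Ivy 17, Wendy 15, Yara 1, Hiro 4. Yara eliminated.
Round 3: Carla 9, Ivy 17, Wendy 15, Hiro 4. Hiro eliminated.
Round 4: Carla 9, Ivy 17, Wendy 19. Carla eliminated.
Round 5: Ivy 17, Wendy 28. Wendy has a majority (≥23).

Wendy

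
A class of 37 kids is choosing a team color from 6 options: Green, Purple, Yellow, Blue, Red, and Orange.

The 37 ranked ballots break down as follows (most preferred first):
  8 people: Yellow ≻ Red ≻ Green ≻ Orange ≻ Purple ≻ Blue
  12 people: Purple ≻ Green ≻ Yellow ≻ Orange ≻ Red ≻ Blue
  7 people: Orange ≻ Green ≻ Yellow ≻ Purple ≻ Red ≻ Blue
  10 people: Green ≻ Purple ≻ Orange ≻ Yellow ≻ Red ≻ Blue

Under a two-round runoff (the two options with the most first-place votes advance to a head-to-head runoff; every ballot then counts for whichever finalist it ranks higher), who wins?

Round 1 first-place votes: Green 10, Purple 12, Yellow 8, Blue 0, Red 0, Orange 7. Purple and Green advance.
Runoff: Purple is ranked above Green on 12 ballots, Green above Purple on 25.

Green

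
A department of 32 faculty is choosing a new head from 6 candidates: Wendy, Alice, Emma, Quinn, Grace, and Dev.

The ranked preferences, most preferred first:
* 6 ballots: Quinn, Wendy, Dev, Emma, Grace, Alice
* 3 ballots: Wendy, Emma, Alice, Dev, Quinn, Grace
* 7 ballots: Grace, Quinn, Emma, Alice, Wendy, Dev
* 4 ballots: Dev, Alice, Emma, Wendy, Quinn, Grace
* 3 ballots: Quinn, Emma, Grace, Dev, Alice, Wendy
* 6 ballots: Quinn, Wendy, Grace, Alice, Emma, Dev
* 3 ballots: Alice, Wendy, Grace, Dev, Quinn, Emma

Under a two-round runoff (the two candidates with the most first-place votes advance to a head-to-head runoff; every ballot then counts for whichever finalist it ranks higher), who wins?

Quinn

Round 1 first-place votes: Wendy 3, Alice 3, Emma 0, Quinn 15, Grace 7, Dev 4. Quinn and Grace advance.
Runoff: Quinn is ranked above Grace on 22 ballots, Grace above Quinn on 10.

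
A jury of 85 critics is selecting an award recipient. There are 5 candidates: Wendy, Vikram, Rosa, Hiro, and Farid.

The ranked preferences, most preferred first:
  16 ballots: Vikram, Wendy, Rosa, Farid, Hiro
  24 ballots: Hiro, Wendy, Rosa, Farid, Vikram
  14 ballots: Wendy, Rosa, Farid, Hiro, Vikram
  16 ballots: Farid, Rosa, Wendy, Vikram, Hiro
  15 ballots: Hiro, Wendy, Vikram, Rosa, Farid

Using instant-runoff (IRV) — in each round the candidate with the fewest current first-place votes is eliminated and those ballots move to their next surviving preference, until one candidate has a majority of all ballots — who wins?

Round 1: Wendy 14, Vikram 16, Rosa 0, Hiro 39, Farid 16. Rosa eliminated.
Round 2: Wendy 14, Vikram 16, Hiro 39, Farid 16. Wendy eliminated.
Round 3: Vikram 16, Hiro 39, Farid 30. Vikram eliminated.
Round 4: Hiro 39, Farid 46. Farid has a majority (≥43).

Farid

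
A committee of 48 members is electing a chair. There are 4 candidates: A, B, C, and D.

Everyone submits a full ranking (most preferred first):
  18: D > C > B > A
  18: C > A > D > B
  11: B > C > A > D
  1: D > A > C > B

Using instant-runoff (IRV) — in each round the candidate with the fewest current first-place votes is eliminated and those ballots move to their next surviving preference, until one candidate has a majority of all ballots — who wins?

C

Round 1: A 0, B 11, C 18, D 19. A eliminated.
Round 2: B 11, C 18, D 19. B eliminated.
Round 3: C 29, D 19. C has a majority (≥25).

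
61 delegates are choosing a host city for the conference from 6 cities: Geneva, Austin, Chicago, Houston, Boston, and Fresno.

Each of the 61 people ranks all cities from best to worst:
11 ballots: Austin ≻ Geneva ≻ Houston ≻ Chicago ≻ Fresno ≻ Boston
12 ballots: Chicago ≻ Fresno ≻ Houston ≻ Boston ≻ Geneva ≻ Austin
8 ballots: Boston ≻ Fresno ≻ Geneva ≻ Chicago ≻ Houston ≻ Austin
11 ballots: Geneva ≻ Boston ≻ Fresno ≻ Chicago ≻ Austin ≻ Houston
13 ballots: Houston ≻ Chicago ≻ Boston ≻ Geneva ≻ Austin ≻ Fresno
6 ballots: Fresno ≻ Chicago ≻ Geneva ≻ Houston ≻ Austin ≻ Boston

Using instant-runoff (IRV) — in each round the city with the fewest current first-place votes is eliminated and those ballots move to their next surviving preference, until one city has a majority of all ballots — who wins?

Round 1: Geneva 11, Austin 11, Chicago 12, Houston 13, Boston 8, Fresno 6. Fresno eliminated.
Round 2: Geneva 11, Austin 11, Chicago 18, Houston 13, Boston 8. Boston eliminated.
Round 3: Geneva 19, Austin 11, Chicago 18, Houston 13. Austin eliminated.
Round 4: Geneva 30, Chicago 18, Houston 13. Houston eliminated.
Round 5: Geneva 30, Chicago 31. Chicago has a majority (≥31).

Chicago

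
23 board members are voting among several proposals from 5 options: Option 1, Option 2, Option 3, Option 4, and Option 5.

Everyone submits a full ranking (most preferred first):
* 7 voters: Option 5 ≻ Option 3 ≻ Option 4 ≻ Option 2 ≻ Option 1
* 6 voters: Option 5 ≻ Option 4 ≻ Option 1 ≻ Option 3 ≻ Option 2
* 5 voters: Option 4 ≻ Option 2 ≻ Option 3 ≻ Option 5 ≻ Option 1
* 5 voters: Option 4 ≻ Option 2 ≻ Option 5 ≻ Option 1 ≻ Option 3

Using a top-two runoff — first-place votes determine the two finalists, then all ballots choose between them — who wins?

Round 1 first-place votes: Option 1 0, Option 2 0, Option 3 0, Option 4 10, Option 5 13. Option 5 and Option 4 advance.
Runoff: Option 5 is ranked above Option 4 on 13 ballots, Option 4 above Option 5 on 10.

Option 5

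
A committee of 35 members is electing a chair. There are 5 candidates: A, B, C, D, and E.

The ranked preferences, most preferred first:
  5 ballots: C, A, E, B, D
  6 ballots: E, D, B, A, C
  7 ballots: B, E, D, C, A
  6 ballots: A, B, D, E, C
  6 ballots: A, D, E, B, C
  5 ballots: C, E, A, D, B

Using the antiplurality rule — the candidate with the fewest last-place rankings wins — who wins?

Last-place votes: A 7, B 5, C 18, D 5, E 0.

E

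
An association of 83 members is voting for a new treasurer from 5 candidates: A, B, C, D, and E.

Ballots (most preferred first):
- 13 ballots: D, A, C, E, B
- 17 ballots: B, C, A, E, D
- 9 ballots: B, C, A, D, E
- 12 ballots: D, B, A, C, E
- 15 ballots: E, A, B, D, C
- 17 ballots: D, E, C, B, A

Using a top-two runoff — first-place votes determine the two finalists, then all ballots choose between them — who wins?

Round 1 first-place votes: A 0, B 26, C 0, D 42, E 15. D and B advance.
Runoff: D is ranked above B on 42 ballots, B above D on 41.

D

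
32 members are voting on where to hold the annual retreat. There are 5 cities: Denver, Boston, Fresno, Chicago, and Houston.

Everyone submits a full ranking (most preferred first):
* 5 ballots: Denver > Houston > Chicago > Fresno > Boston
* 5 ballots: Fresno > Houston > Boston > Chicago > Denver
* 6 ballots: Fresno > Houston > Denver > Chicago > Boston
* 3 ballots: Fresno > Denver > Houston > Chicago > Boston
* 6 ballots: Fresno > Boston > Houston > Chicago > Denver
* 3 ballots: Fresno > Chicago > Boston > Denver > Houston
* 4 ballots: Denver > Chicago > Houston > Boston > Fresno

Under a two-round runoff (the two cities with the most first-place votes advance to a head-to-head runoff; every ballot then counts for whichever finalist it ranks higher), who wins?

Round 1 first-place votes: Denver 9, Boston 0, Fresno 23, Chicago 0, Houston 0. Fresno and Denver advance.
Runoff: Fresno is ranked above Denver on 23 ballots, Denver above Fresno on 9.

Fresno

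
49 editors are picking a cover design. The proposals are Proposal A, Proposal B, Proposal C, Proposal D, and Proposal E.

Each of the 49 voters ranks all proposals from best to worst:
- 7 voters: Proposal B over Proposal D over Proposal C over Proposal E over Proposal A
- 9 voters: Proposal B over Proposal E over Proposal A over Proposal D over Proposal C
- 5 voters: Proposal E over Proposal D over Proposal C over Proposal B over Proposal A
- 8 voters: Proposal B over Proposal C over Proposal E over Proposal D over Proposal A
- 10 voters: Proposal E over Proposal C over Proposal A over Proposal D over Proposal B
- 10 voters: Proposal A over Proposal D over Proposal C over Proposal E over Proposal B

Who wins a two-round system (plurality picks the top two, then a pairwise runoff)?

Round 1 first-place votes: Proposal A 10, Proposal B 24, Proposal C 0, Proposal D 0, Proposal E 15. Proposal B and Proposal E advance.
Runoff: Proposal B is ranked above Proposal E on 24 ballots, Proposal E above Proposal B on 25.

Proposal E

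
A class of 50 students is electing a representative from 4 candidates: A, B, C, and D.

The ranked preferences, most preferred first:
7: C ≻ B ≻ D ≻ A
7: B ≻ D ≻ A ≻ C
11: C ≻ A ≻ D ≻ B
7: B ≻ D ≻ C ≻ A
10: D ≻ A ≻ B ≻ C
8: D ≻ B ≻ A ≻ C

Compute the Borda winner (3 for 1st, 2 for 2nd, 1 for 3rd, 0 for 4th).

A: 7×0 + 7×1 + 11×2 + 7×0 + 10×2 + 8×1 = 57
B: 7×2 + 7×3 + 11×0 + 7×3 + 10×1 + 8×2 = 82
C: 7×3 + 7×0 + 11×3 + 7×1 + 10×0 + 8×0 = 61
D: 7×1 + 7×2 + 11×1 + 7×2 + 10×3 + 8×3 = 100

D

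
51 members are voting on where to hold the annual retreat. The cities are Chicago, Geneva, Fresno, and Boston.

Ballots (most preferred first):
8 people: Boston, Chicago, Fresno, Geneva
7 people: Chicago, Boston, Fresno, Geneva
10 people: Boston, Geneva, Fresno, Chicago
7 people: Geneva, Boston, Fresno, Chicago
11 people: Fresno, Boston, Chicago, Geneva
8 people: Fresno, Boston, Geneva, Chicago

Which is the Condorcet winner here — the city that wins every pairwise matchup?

Boston vs Chicago: 44–7
Boston vs Geneva: 44–7
Boston vs Fresno: 32–19
Boston beats every other city.

Boston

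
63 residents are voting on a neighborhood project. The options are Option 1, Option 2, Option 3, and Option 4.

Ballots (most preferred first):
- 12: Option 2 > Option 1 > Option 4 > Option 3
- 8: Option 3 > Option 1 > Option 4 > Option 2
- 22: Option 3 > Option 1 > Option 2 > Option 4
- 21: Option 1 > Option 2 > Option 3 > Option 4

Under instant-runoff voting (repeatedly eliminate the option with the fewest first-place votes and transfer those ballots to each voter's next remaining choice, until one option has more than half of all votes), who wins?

Option 1

Round 1: Option 1 21, Option 2 12, Option 3 30, Option 4 0. Option 4 eliminated.
Round 2: Option 1 21, Option 2 12, Option 3 30. Option 2 eliminated.
Round 3: Option 1 33, Option 3 30. Option 1 has a majority (≥32).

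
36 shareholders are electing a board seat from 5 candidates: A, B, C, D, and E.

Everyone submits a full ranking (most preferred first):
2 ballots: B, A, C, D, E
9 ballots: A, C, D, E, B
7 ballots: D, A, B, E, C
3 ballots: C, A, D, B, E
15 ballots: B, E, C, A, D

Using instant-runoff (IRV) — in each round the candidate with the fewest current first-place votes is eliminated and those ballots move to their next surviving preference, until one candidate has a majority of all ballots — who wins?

Round 1: A 9, B 17, C 3, D 7, E 0. E eliminated.
Round 2: A 9, B 17, C 3, D 7. C eliminated.
Round 3: A 12, B 17, D 7. D eliminated.
Round 4: A 19, B 17. A has a majority (≥19).

A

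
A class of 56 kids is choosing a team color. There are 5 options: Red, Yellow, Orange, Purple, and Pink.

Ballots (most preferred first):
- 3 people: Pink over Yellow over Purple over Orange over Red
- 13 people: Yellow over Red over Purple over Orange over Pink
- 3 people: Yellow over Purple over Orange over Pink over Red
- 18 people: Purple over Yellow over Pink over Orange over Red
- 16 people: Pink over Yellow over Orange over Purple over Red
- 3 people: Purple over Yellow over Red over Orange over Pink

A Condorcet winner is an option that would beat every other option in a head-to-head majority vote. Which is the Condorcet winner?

Yellow

Yellow vs Red: 56–0
Yellow vs Orange: 56–0
Yellow vs Purple: 35–21
Yellow vs Pink: 37–19
Yellow beats every other option.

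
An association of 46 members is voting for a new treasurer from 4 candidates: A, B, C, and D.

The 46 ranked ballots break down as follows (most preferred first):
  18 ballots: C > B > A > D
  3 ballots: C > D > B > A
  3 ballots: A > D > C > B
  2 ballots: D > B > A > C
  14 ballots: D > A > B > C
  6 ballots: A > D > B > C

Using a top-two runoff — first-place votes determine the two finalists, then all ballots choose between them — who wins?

D

Round 1 first-place votes: A 9, B 0, C 21, D 16. C and D advance.
Runoff: C is ranked above D on 21 ballots, D above C on 25.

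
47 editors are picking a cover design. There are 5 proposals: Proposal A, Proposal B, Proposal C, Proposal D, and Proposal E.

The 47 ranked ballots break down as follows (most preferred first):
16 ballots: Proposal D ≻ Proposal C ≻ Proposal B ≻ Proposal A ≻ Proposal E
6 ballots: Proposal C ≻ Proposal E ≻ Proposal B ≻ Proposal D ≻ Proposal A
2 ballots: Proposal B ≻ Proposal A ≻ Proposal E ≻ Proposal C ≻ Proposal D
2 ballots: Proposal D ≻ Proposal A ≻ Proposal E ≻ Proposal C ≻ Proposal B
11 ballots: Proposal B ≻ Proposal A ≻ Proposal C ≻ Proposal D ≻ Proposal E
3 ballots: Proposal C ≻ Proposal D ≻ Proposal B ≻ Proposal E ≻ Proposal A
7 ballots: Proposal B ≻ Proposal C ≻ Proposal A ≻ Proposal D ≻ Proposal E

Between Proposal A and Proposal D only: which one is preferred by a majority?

Proposal A is ranked above Proposal D on 20 ballots; Proposal D above Proposal A on 27.

Proposal D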